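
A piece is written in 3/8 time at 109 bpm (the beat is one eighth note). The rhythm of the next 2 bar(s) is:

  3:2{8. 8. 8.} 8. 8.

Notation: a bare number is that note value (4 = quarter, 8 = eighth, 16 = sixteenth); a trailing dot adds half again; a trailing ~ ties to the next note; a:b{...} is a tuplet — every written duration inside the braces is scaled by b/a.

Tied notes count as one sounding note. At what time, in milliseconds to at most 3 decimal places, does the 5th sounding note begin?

1. 0.0ms @ 0 + 550.459ms (1)
2. 550.459ms @ 1 + 550.459ms (1)
3. 1100.917ms @ 2 + 550.459ms (1)
4. 1651.376ms @ 3 + 825.688ms (3/2)
5. 2477.064ms @ 9/2 + 825.688ms (3/2)

note 5 onset = 9/2b = 2477.064ms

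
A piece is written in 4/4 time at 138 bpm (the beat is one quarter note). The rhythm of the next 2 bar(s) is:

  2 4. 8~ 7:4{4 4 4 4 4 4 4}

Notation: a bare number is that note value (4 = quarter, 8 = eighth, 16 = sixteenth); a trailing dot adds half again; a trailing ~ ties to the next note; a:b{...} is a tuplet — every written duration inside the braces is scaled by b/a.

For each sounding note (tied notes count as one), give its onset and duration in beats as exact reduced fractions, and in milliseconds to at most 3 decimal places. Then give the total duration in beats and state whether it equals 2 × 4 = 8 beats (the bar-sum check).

1) 0.0ms=0b +869.565ms=2b
2) 869.565ms=2b +652.174ms=3/2b
3) 1521.739ms=7/2b +465.839ms=15/14b
4) 1987.578ms=32/7b +248.447ms=4/7b
5) 2236.025ms=36/7b +248.447ms=4/7b
6) 2484.472ms=40/7b +248.447ms=4/7b
7) 2732.919ms=44/7b +248.447ms=4/7b
8) 2981.366ms=48/7b +248.447ms=4/7b
9) 3229.814ms=52/7b +248.447ms=4/7b
Σ=8b of 8 (138bpm 4/4) — PASS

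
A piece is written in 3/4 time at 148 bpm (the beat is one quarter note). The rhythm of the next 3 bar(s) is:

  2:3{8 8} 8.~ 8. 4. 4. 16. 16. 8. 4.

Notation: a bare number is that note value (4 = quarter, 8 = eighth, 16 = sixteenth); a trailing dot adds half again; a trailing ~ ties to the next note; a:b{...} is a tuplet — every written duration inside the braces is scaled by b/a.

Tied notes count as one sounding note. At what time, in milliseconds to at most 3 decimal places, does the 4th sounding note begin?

note 4 onset = 3b = 1216.216ms

1. 0.0ms @ 0 + 304.054ms (3/4)
2. 304.054ms @ 3/4 + 304.054ms (3/4)
3. 608.108ms @ 3/2 + 608.108ms (3/2)
4. 1216.216ms @ 3 + 608.108ms (3/2)
5. 1824.324ms @ 9/2 + 608.108ms (3/2)
6. 2432.432ms @ 6 + 152.027ms (3/8)
7. 2584.459ms @ 51/8 + 152.027ms (3/8)
8. 2736.486ms @ 27/4 + 304.054ms (3/4)
9. 3040.541ms @ 15/2 + 608.108ms (3/2)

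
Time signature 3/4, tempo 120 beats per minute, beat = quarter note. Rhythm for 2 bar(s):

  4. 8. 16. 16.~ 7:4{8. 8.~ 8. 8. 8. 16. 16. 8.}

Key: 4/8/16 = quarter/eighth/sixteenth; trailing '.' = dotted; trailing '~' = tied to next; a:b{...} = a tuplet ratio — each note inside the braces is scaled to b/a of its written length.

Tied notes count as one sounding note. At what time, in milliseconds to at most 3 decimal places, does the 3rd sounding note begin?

1. 0.0ms @ 0 + 750.0ms (3/2)
2. 750.0ms @ 3/2 + 375.0ms (3/4)
3. 1125.0ms @ 9/4 + 187.5ms (3/8)
4. 1312.5ms @ 21/8 + 401.786ms (45/56)
5. 1714.286ms @ 24/7 + 428.571ms (6/7)
6. 2142.857ms @ 30/7 + 214.286ms (3/7)
7. 2357.143ms @ 33/7 + 214.286ms (3/7)
8. 2571.429ms @ 36/7 + 107.143ms (3/14)
9. 2678.571ms @ 75/14 + 107.143ms (3/14)
10. 2785.714ms @ 39/7 + 214.286ms (3/7)

note 3 onset = 9/4b = 1125.0ms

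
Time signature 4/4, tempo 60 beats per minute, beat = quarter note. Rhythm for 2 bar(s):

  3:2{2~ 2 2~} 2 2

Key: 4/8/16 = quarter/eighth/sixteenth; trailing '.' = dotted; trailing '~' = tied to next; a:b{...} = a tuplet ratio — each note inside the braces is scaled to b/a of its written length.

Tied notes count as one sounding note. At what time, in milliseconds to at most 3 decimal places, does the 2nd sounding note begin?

1. 0.0ms @ 0 + 2666.667ms (8/3)
2. 2666.667ms @ 8/3 + 3333.333ms (10/3)
3. 6000.0ms @ 6 + 2000.0ms (2)

note 2 onset = 8/3b = 2666.667ms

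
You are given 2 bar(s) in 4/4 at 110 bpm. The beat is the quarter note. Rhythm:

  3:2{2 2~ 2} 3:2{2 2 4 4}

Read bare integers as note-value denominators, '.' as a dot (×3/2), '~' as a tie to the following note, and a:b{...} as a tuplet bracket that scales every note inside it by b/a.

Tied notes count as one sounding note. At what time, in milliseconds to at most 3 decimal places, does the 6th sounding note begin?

note 6 onset = 22/3b = 4000.0ms

1. 0.0ms @ 0 + 727.273ms (4/3)
2. 727.273ms @ 4/3 + 1454.545ms (8/3)
3. 2181.818ms @ 4 + 727.273ms (4/3)
4. 2909.091ms @ 16/3 + 727.273ms (4/3)
5. 3636.364ms @ 20/3 + 363.636ms (2/3)
6. 4000.0ms @ 22/3 + 363.636ms (2/3)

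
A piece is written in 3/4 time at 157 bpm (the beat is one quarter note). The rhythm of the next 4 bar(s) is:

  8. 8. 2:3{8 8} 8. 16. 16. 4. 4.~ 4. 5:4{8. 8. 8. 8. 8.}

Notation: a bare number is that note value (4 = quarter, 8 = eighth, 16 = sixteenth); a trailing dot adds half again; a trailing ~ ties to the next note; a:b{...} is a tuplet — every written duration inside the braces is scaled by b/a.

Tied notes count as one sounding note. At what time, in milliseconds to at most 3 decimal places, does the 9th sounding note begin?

note 9 onset = 6b = 2292.994ms

1. 0.0ms @ 0 + 286.624ms (3/4)
2. 286.624ms @ 3/4 + 286.624ms (3/4)
3. 573.248ms @ 3/2 + 286.624ms (3/4)
4. 859.873ms @ 9/4 + 286.624ms (3/4)
5. 1146.497ms @ 3 + 286.624ms (3/4)
6. 1433.121ms @ 15/4 + 143.312ms (3/8)
7. 1576.433ms @ 33/8 + 143.312ms (3/8)
8. 1719.745ms @ 9/2 + 573.248ms (3/2)
9. 2292.994ms @ 6 + 1146.497ms (3)
10. 3439.49ms @ 9 + 229.299ms (3/5)
11. 3668.79ms @ 48/5 + 229.299ms (3/5)
12. 3898.089ms @ 51/5 + 229.299ms (3/5)
13. 4127.389ms @ 54/5 + 229.299ms (3/5)
14. 4356.688ms @ 57/5 + 229.299ms (3/5)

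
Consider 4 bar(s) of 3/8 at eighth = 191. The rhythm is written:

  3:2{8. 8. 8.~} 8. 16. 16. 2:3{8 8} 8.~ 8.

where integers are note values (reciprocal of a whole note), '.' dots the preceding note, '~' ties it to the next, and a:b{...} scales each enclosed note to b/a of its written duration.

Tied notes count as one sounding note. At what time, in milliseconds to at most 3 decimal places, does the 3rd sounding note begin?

1. 0.0ms @ 0 + 314.136ms (1)
2. 314.136ms @ 1 + 314.136ms (1)
3. 628.272ms @ 2 + 785.34ms (5/2)
4. 1413.613ms @ 9/2 + 235.602ms (3/4)
5. 1649.215ms @ 21/4 + 235.602ms (3/4)
6. 1884.817ms @ 6 + 471.204ms (3/2)
7. 2356.021ms @ 15/2 + 471.204ms (3/2)
8. 2827.225ms @ 9 + 942.408ms (3)

note 3 onset = 2b = 628.272ms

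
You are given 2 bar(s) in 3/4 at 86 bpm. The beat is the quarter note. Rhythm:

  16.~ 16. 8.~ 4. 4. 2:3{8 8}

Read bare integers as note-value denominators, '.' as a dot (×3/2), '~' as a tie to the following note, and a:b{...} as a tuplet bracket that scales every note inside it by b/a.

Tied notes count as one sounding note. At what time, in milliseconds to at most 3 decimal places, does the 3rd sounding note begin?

note 3 onset = 3b = 2093.023ms

1. 0.0ms @ 0 + 523.256ms (3/4)
2. 523.256ms @ 3/4 + 1569.767ms (9/4)
3. 2093.023ms @ 3 + 1046.512ms (3/2)
4. 3139.535ms @ 9/2 + 523.256ms (3/4)
5. 3662.791ms @ 21/4 + 523.256ms (3/4)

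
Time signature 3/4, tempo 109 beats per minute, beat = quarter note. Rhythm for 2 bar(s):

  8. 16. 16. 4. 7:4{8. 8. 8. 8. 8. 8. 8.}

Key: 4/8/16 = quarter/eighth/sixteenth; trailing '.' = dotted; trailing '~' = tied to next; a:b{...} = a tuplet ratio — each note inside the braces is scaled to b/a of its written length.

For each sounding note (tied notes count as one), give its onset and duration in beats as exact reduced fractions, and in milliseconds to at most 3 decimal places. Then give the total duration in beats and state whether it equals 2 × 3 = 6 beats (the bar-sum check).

1) 0.0ms=0b +412.844ms=3/4b
2) 412.844ms=3/4b +206.422ms=3/8b
3) 619.266ms=9/8b +206.422ms=3/8b
4) 825.688ms=3/2b +825.688ms=3/2b
5) 1651.376ms=3b +235.911ms=3/7b
6) 1887.287ms=24/7b +235.911ms=3/7b
7) 2123.198ms=27/7b +235.911ms=3/7b
8) 2359.109ms=30/7b +235.911ms=3/7b
9) 2595.02ms=33/7b +235.911ms=3/7b
10) 2830.931ms=36/7b +235.911ms=3/7b
11) 3066.841ms=39/7b +235.911ms=3/7b
Σ=6b of 6 (109bpm 3/4) — PASS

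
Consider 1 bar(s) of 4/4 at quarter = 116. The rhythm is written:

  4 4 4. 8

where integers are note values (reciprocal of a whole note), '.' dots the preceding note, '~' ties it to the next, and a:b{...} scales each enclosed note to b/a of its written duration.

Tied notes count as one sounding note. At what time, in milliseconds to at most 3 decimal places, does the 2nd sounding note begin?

note 2 onset = 1b = 517.241ms

1. 0.0ms @ 0 + 517.241ms (1)
2. 517.241ms @ 1 + 517.241ms (1)
3. 1034.483ms @ 2 + 775.862ms (3/2)
4. 1810.345ms @ 7/2 + 258.621ms (1/2)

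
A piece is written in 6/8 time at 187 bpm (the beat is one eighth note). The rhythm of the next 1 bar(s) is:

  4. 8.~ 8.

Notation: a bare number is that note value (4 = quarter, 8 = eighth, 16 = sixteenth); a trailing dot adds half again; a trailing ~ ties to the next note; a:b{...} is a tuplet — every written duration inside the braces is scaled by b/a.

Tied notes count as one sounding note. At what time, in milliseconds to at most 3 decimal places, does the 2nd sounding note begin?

1. 0.0ms @ 0 + 962.567ms (3)
2. 962.567ms @ 3 + 962.567ms (3)

note 2 onset = 3b = 962.567ms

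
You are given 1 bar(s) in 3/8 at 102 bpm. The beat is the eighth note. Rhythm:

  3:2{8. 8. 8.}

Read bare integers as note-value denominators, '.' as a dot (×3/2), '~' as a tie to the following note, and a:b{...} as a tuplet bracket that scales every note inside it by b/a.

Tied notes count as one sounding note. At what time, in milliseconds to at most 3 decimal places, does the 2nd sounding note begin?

1. 0.0ms @ 0 + 588.235ms (1)
2. 588.235ms @ 1 + 588.235ms (1)
3. 1176.471ms @ 2 + 588.235ms (1)

note 2 onset = 1b = 588.235ms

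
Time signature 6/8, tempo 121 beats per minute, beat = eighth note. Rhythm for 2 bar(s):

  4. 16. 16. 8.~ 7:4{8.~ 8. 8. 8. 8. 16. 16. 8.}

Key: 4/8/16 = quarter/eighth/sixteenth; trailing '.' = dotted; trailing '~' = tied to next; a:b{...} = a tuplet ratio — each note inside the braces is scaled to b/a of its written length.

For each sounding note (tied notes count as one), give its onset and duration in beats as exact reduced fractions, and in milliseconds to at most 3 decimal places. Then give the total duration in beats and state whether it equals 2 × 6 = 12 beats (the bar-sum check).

1) 0.0ms=0b +1487.603ms=3b
2) 1487.603ms=3b +371.901ms=3/4b
3) 1859.504ms=15/4b +371.901ms=3/4b
4) 2231.405ms=9/2b +1593.861ms=45/14b
5) 3825.266ms=54/7b +425.03ms=6/7b
6) 4250.295ms=60/7b +425.03ms=6/7b
7) 4675.325ms=66/7b +425.03ms=6/7b
8) 5100.354ms=72/7b +212.515ms=3/7b
9) 5312.869ms=75/7b +212.515ms=3/7b
10) 5525.384ms=78/7b +425.03ms=6/7b
Σ=12b of 12 (121bpm 6/8) — PASS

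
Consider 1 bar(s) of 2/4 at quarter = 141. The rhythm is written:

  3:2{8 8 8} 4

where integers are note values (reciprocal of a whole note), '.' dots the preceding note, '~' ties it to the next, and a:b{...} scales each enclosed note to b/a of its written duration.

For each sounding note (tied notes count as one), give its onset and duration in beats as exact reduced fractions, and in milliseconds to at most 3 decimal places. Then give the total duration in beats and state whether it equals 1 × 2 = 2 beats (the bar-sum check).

1) 0.0ms=0b +141.844ms=1/3b
2) 141.844ms=1/3b +141.844ms=1/3b
3) 283.688ms=2/3b +141.844ms=1/3b
4) 425.532ms=1b +425.532ms=1b
Σ=2b of 2 (141bpm 2/4) — PASS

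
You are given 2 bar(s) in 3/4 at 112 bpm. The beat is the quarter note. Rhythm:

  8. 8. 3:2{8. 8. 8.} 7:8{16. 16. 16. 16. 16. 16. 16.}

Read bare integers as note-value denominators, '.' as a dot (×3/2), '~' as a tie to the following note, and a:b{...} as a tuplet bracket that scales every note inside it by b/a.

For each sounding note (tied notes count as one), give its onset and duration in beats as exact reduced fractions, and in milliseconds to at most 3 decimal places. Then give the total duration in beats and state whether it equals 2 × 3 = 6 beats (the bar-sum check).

1) 0.0ms=0b +401.786ms=3/4b
2) 401.786ms=3/4b +401.786ms=3/4b
3) 803.571ms=3/2b +267.857ms=1/2b
4) 1071.429ms=2b +267.857ms=1/2b
5) 1339.286ms=5/2b +267.857ms=1/2b
6) 1607.143ms=3b +229.592ms=3/7b
7) 1836.735ms=24/7b +229.592ms=3/7b
8) 2066.327ms=27/7b +229.592ms=3/7b
9) 2295.918ms=30/7b +229.592ms=3/7b
10) 2525.51ms=33/7b +229.592ms=3/7b
11) 2755.102ms=36/7b +229.592ms=3/7b
12) 2984.694ms=39/7b +229.592ms=3/7b
Σ=6b of 6 (112bpm 3/4) — PASS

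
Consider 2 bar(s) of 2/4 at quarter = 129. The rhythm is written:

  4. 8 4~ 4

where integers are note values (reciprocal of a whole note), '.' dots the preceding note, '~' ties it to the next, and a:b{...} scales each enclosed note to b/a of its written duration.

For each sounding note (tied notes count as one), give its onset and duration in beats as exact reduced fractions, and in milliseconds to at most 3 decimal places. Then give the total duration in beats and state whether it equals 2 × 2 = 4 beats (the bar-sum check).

1) 0.0ms=0b +697.674ms=3/2b
2) 697.674ms=3/2b +232.558ms=1/2b
3) 930.233ms=2b +930.233ms=2b
Σ=4b of 4 (129bpm 2/4) — PASS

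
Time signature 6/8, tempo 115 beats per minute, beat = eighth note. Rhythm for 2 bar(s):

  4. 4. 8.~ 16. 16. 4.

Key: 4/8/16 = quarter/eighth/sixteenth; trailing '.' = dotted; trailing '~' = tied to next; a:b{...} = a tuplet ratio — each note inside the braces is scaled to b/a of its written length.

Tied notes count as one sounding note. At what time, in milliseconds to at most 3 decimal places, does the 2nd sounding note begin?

note 2 onset = 3b = 1565.217ms

1. 0.0ms @ 0 + 1565.217ms (3)
2. 1565.217ms @ 3 + 1565.217ms (3)
3. 3130.435ms @ 6 + 1173.913ms (9/4)
4. 4304.348ms @ 33/4 + 391.304ms (3/4)
5. 4695.652ms @ 9 + 1565.217ms (3)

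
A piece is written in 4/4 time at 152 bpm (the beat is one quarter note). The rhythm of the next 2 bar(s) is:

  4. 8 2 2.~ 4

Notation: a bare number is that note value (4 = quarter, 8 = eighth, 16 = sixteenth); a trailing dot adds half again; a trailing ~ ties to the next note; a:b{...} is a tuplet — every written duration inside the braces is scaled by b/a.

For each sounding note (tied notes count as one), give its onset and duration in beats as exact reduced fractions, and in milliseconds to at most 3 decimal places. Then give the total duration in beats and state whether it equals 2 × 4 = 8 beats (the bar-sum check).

1) 0.0ms=0b +592.105ms=3/2b
2) 592.105ms=3/2b +197.368ms=1/2b
3) 789.474ms=2b +789.474ms=2b
4) 1578.947ms=4b +1578.947ms=4b
Σ=8b of 8 (152bpm 4/4) — PASS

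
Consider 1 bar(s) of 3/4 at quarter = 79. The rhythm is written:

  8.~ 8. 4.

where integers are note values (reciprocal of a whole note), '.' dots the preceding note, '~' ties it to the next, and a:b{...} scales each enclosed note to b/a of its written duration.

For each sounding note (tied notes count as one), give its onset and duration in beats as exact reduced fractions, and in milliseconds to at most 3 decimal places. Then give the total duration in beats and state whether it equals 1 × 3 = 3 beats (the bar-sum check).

1) 0.0ms=0b +1139.241ms=3/2b
2) 1139.241ms=3/2b +1139.241ms=3/2b
Σ=3b of 3 (79bpm 3/4) — PASS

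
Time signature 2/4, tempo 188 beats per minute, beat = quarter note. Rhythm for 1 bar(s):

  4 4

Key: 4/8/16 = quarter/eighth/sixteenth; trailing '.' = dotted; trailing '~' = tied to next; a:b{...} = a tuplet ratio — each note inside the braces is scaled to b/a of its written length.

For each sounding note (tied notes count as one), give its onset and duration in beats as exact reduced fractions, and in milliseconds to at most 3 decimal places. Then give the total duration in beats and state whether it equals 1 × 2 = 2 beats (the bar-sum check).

1) 0.0ms=0b +319.149ms=1b
2) 319.149ms=1b +319.149ms=1b
Σ=2b of 2 (188bpm 2/4) — PASS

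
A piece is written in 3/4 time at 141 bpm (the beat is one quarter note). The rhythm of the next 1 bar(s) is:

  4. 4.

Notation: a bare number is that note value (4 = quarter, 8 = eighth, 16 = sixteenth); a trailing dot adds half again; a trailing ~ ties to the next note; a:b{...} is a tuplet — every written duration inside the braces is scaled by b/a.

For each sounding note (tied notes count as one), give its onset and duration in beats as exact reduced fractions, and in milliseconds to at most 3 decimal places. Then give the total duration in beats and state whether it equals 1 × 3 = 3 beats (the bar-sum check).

1) 0.0ms=0b +638.298ms=3/2b
2) 638.298ms=3/2b +638.298ms=3/2b
Σ=3b of 3 (141bpm 3/4) — PASS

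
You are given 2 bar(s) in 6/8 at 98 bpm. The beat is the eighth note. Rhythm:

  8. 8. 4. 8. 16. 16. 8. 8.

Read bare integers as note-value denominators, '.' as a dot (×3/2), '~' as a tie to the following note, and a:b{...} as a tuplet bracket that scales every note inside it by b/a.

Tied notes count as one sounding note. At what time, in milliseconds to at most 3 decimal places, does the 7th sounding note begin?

note 7 onset = 9b = 5510.204ms

1. 0.0ms @ 0 + 918.367ms (3/2)
2. 918.367ms @ 3/2 + 918.367ms (3/2)
3. 1836.735ms @ 3 + 1836.735ms (3)
4. 3673.469ms @ 6 + 918.367ms (3/2)
5. 4591.837ms @ 15/2 + 459.184ms (3/4)
6. 5051.02ms @ 33/4 + 459.184ms (3/4)
7. 5510.204ms @ 9 + 918.367ms (3/2)
8. 6428.571ms @ 21/2 + 918.367ms (3/2)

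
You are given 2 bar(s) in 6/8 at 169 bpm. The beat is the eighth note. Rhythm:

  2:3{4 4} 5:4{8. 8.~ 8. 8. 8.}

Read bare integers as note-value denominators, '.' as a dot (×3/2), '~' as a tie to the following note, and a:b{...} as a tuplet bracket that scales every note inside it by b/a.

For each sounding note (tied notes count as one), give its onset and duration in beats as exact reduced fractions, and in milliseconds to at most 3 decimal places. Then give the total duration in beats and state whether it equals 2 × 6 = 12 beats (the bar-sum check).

1) 0.0ms=0b +1065.089ms=3b
2) 1065.089ms=3b +1065.089ms=3b
3) 2130.178ms=6b +426.036ms=6/5b
4) 2556.213ms=36/5b +852.071ms=12/5b
5) 3408.284ms=48/5b +426.036ms=6/5b
6) 3834.32ms=54/5b +426.036ms=6/5b
Σ=12b of 12 (169bpm 6/8) — PASS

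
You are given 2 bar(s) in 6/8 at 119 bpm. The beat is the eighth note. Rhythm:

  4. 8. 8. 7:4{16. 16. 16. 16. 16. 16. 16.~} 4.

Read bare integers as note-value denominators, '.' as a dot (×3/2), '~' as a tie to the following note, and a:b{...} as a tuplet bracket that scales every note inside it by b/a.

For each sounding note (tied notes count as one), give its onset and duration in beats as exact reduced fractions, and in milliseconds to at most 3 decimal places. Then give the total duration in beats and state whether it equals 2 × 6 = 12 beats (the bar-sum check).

1) 0.0ms=0b +1512.605ms=3b
2) 1512.605ms=3b +756.303ms=3/2b
3) 2268.908ms=9/2b +756.303ms=3/2b
4) 3025.21ms=6b +216.086ms=3/7b
5) 3241.297ms=45/7b +216.086ms=3/7b
6) 3457.383ms=48/7b +216.086ms=3/7b
7) 3673.469ms=51/7b +216.086ms=3/7b
8) 3889.556ms=54/7b +216.086ms=3/7b
9) 4105.642ms=57/7b +216.086ms=3/7b
10) 4321.729ms=60/7b +1728.691ms=24/7b
Σ=12b of 12 (119bpm 6/8) — PASS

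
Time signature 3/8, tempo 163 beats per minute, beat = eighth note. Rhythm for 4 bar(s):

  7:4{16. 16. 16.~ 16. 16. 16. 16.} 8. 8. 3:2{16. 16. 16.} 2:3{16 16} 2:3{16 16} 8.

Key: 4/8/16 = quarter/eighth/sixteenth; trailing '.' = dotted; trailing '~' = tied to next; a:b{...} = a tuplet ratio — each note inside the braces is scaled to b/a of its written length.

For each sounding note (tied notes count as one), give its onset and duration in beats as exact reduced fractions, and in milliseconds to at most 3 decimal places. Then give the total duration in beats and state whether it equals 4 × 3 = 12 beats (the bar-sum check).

1) 0.0ms=0b +157.756ms=3/7b
2) 157.756ms=3/7b +157.756ms=3/7b
3) 315.513ms=6/7b +315.513ms=6/7b
4) 631.025ms=12/7b +157.756ms=3/7b
5) 788.782ms=15/7b +157.756ms=3/7b
6) 946.538ms=18/7b +157.756ms=3/7b
7) 1104.294ms=3b +552.147ms=3/2b
8) 1656.442ms=9/2b +552.147ms=3/2b
9) 2208.589ms=6b +184.049ms=1/2b
10) 2392.638ms=13/2b +184.049ms=1/2b
11) 2576.687ms=7b +184.049ms=1/2b
12) 2760.736ms=15/2b +276.074ms=3/4b
13) 3036.81ms=33/4b +276.074ms=3/4b
14) 3312.883ms=9b +276.074ms=3/4b
15) 3588.957ms=39/4b +276.074ms=3/4b
16) 3865.031ms=21/2b +552.147ms=3/2b
Σ=12b of 12 (163bpm 3/8) — PASS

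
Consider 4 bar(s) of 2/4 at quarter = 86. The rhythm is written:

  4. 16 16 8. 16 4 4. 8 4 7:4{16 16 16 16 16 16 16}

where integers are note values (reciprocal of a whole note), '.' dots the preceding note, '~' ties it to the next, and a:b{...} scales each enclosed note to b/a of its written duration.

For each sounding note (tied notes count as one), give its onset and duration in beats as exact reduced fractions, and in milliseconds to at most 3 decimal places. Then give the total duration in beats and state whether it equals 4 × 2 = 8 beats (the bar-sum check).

1) 0.0ms=0b +1046.512ms=3/2b
2) 1046.512ms=3/2b +174.419ms=1/4b
3) 1220.93ms=7/4b +174.419ms=1/4b
4) 1395.349ms=2b +523.256ms=3/4b
5) 1918.605ms=11/4b +174.419ms=1/4b
6) 2093.023ms=3b +697.674ms=1b
7) 2790.698ms=4b +1046.512ms=3/2b
8) 3837.209ms=11/2b +348.837ms=1/2b
9) 4186.047ms=6b +697.674ms=1b
10) 4883.721ms=7b +99.668ms=1/7b
11) 4983.389ms=50/7b +99.668ms=1/7b
12) 5083.056ms=51/7b +99.668ms=1/7b
13) 5182.724ms=52/7b +99.668ms=1/7b
14) 5282.392ms=53/7b +99.668ms=1/7b
15) 5382.06ms=54/7b +99.668ms=1/7b
16) 5481.728ms=55/7b +99.668ms=1/7b
Σ=8b of 8 (86bpm 2/4) — PASS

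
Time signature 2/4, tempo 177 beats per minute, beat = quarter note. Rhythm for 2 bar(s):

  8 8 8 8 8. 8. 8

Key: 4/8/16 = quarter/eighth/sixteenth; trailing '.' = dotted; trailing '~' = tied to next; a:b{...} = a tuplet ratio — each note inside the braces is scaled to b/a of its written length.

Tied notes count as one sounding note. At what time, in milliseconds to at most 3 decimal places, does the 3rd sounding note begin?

1. 0.0ms @ 0 + 169.492ms (1/2)
2. 169.492ms @ 1/2 + 169.492ms (1/2)
3. 338.983ms @ 1 + 169.492ms (1/2)
4. 508.475ms @ 3/2 + 169.492ms (1/2)
5. 677.966ms @ 2 + 254.237ms (3/4)
6. 932.203ms @ 11/4 + 254.237ms (3/4)
7. 1186.441ms @ 7/2 + 169.492ms (1/2)

note 3 onset = 1b = 338.983ms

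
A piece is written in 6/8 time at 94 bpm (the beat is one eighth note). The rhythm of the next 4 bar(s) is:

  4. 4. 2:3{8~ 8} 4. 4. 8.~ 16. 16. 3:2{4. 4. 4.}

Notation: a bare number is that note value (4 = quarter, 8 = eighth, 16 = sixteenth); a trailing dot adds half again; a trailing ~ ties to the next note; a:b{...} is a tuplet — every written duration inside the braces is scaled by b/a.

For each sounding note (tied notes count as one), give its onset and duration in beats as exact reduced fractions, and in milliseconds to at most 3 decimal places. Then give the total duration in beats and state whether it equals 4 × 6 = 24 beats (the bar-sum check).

1) 0.0ms=0b +1914.894ms=3b
2) 1914.894ms=3b +1914.894ms=3b
3) 3829.787ms=6b +1914.894ms=3b
4) 5744.681ms=9b +1914.894ms=3b
5) 7659.574ms=12b +1914.894ms=3b
6) 9574.468ms=15b +1436.17ms=9/4b
7) 11010.638ms=69/4b +478.723ms=3/4b
8) 11489.362ms=18b +1276.596ms=2b
9) 12765.957ms=20b +1276.596ms=2b
10) 14042.553ms=22b +1276.596ms=2b
Σ=24b of 24 (94bpm 6/8) — PASS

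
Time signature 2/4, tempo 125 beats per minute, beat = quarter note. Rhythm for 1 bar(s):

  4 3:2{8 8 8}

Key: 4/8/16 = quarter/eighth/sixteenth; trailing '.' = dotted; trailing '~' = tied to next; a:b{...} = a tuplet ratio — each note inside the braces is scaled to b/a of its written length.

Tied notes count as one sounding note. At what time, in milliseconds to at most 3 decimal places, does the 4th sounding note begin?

note 4 onset = 5/3b = 800.0ms

1. 0.0ms @ 0 + 480.0ms (1)
2. 480.0ms @ 1 + 160.0ms (1/3)
3. 640.0ms @ 4/3 + 160.0ms (1/3)
4. 800.0ms @ 5/3 + 160.0ms (1/3)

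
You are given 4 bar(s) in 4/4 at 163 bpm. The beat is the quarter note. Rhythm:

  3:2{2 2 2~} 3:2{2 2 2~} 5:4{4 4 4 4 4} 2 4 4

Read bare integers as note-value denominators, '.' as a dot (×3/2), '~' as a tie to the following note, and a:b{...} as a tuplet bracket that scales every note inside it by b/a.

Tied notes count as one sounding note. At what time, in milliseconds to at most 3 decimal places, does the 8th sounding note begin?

1. 0.0ms @ 0 + 490.798ms (4/3)
2. 490.798ms @ 4/3 + 490.798ms (4/3)
3. 981.595ms @ 8/3 + 981.595ms (8/3)
4. 1963.19ms @ 16/3 + 490.798ms (4/3)
5. 2453.988ms @ 20/3 + 785.276ms (32/15)
6. 3239.264ms @ 44/5 + 294.479ms (4/5)
7. 3533.742ms @ 48/5 + 294.479ms (4/5)
8. 3828.221ms @ 52/5 + 294.479ms (4/5)
9. 4122.699ms @ 56/5 + 294.479ms (4/5)
10. 4417.178ms @ 12 + 736.196ms (2)
11. 5153.374ms @ 14 + 368.098ms (1)
12. 5521.472ms @ 15 + 368.098ms (1)

note 8 onset = 52/5b = 3828.221ms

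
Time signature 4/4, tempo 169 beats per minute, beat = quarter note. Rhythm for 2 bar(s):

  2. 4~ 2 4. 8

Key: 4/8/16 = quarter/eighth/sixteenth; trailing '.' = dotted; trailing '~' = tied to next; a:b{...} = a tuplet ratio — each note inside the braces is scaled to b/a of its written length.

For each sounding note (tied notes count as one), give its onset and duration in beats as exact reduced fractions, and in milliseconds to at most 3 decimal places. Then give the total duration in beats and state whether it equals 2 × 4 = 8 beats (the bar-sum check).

1) 0.0ms=0b +1065.089ms=3b
2) 1065.089ms=3b +1065.089ms=3b
3) 2130.178ms=6b +532.544ms=3/2b
4) 2662.722ms=15/2b +177.515ms=1/2b
Σ=8b of 8 (169bpm 4/4) — PASS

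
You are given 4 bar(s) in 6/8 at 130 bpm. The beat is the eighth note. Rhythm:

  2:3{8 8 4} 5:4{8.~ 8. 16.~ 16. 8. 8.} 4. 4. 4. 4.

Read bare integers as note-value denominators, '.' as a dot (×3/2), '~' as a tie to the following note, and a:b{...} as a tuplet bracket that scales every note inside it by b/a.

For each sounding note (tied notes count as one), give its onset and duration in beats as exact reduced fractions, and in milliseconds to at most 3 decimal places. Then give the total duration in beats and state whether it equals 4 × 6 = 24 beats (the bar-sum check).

1) 0.0ms=0b +692.308ms=3/2b
2) 692.308ms=3/2b +692.308ms=3/2b
3) 1384.615ms=3b +1384.615ms=3b
4) 2769.231ms=6b +1107.692ms=12/5b
5) 3876.923ms=42/5b +553.846ms=6/5b
6) 4430.769ms=48/5b +553.846ms=6/5b
7) 4984.615ms=54/5b +553.846ms=6/5b
8) 5538.462ms=12b +1384.615ms=3b
9) 6923.077ms=15b +1384.615ms=3b
10) 8307.692ms=18b +1384.615ms=3b
11) 9692.308ms=21b +1384.615ms=3b
Σ=24b of 24 (130bpm 6/8) — PASS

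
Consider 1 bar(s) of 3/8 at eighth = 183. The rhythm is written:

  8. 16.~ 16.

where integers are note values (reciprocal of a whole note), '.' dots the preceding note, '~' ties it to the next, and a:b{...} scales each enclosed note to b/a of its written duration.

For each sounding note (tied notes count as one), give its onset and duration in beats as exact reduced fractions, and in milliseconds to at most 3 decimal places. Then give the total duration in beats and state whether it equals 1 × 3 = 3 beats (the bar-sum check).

1) 0.0ms=0b +491.803ms=3/2b
2) 491.803ms=3/2b +491.803ms=3/2b
Σ=3b of 3 (183bpm 3/8) — PASS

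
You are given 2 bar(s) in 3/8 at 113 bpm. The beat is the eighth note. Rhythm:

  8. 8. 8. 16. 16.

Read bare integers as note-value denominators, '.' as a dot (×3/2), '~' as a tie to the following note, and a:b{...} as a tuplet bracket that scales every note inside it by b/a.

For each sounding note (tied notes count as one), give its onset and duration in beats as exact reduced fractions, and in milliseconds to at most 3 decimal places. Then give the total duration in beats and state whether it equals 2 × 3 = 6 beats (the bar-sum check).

1) 0.0ms=0b +796.46ms=3/2b
2) 796.46ms=3/2b +796.46ms=3/2b
3) 1592.92ms=3b +796.46ms=3/2b
4) 2389.381ms=9/2b +398.23ms=3/4b
5) 2787.611ms=21/4b +398.23ms=3/4b
Σ=6b of 6 (113bpm 3/8) — PASS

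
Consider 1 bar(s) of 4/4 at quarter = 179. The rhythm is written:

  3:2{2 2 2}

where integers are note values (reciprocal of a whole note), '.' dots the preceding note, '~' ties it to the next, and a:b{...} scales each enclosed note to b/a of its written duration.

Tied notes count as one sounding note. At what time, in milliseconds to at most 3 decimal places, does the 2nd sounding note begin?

note 2 onset = 4/3b = 446.927ms

1. 0.0ms @ 0 + 446.927ms (4/3)
2. 446.927ms @ 4/3 + 446.927ms (4/3)
3. 893.855ms @ 8/3 + 446.927ms (4/3)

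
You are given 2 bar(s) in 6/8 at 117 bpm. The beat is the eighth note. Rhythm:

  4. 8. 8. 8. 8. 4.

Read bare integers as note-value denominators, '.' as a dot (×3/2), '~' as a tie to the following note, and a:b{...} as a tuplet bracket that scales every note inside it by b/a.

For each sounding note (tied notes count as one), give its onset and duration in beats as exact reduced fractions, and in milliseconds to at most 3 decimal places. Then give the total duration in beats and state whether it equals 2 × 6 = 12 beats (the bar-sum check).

1) 0.0ms=0b +1538.462ms=3b
2) 1538.462ms=3b +769.231ms=3/2b
3) 2307.692ms=9/2b +769.231ms=3/2b
4) 3076.923ms=6b +769.231ms=3/2b
5) 3846.154ms=15/2b +769.231ms=3/2b
6) 4615.385ms=9b +1538.462ms=3b
Σ=12b of 12 (117bpm 6/8) — PASS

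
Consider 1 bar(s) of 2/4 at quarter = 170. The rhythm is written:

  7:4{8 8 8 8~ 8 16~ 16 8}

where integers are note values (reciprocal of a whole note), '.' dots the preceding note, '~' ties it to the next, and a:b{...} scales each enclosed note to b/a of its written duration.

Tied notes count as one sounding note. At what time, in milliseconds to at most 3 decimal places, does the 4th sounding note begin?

note 4 onset = 6/7b = 302.521ms

1. 0.0ms @ 0 + 100.84ms (2/7)
2. 100.84ms @ 2/7 + 100.84ms (2/7)
3. 201.681ms @ 4/7 + 100.84ms (2/7)
4. 302.521ms @ 6/7 + 201.681ms (4/7)
5. 504.202ms @ 10/7 + 100.84ms (2/7)
6. 605.042ms @ 12/7 + 100.84ms (2/7)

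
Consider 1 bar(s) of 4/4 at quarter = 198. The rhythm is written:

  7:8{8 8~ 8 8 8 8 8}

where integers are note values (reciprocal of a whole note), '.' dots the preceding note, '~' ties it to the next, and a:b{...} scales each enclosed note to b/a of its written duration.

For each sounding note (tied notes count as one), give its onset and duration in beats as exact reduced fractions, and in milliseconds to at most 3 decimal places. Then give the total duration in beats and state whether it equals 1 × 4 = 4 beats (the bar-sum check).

1) 0.0ms=0b +173.16ms=4/7b
2) 173.16ms=4/7b +346.32ms=8/7b
3) 519.481ms=12/7b +173.16ms=4/7b
4) 692.641ms=16/7b +173.16ms=4/7b
5) 865.801ms=20/7b +173.16ms=4/7b
6) 1038.961ms=24/7b +173.16ms=4/7b
Σ=4b of 4 (198bpm 4/4) — PASS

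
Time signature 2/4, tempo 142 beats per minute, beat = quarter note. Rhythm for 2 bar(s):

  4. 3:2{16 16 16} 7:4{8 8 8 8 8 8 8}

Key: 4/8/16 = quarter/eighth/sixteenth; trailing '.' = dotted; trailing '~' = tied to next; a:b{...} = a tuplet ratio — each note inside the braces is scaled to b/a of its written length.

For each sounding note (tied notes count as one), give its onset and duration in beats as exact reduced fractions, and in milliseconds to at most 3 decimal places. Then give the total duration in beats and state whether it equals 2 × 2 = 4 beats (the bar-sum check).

1) 0.0ms=0b +633.803ms=3/2b
2) 633.803ms=3/2b +70.423ms=1/6b
3) 704.225ms=5/3b +70.423ms=1/6b
4) 774.648ms=11/6b +70.423ms=1/6b
5) 845.07ms=2b +120.724ms=2/7b
6) 965.795ms=16/7b +120.724ms=2/7b
7) 1086.519ms=18/7b +120.724ms=2/7b
8) 1207.243ms=20/7b +120.724ms=2/7b
9) 1327.968ms=22/7b +120.724ms=2/7b
10) 1448.692ms=24/7b +120.724ms=2/7b
11) 1569.416ms=26/7b +120.724ms=2/7b
Σ=4b of 4 (142bpm 2/4) — PASS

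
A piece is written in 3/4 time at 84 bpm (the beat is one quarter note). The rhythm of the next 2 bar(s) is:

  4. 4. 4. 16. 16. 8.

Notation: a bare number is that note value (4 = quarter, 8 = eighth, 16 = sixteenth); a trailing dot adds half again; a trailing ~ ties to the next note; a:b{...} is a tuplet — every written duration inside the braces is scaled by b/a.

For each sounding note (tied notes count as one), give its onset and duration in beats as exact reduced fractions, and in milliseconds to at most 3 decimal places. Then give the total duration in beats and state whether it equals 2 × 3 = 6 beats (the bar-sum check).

1) 0.0ms=0b +1071.429ms=3/2b
2) 1071.429ms=3/2b +1071.429ms=3/2b
3) 2142.857ms=3b +1071.429ms=3/2b
4) 3214.286ms=9/2b +267.857ms=3/8b
5) 3482.143ms=39/8b +267.857ms=3/8b
6) 3750.0ms=21/4b +535.714ms=3/4b
Σ=6b of 6 (84bpm 3/4) — PASS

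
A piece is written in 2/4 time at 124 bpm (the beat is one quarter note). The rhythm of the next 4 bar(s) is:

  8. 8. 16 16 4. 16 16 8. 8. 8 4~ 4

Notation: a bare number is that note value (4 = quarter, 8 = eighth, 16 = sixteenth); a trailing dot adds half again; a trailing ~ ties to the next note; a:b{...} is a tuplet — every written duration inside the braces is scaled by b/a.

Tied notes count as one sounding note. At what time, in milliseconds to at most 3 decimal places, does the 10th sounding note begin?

1. 0.0ms @ 0 + 362.903ms (3/4)
2. 362.903ms @ 3/4 + 362.903ms (3/4)
3. 725.806ms @ 3/2 + 120.968ms (1/4)
4. 846.774ms @ 7/4 + 120.968ms (1/4)
5. 967.742ms @ 2 + 725.806ms (3/2)
6. 1693.548ms @ 7/2 + 120.968ms (1/4)
7. 1814.516ms @ 15/4 + 120.968ms (1/4)
8. 1935.484ms @ 4 + 362.903ms (3/4)
9. 2298.387ms @ 19/4 + 362.903ms (3/4)
10. 2661.29ms @ 11/2 + 241.935ms (1/2)
11. 2903.226ms @ 6 + 967.742ms (2)

note 10 onset = 11/2b = 2661.29ms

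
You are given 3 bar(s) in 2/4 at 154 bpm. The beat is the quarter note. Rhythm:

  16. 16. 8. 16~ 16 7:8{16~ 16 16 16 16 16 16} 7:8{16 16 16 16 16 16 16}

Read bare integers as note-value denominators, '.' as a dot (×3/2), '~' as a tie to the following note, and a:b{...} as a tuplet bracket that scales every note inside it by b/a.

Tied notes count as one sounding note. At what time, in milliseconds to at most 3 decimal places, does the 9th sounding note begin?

note 9 onset = 24/7b = 1335.807ms

1. 0.0ms @ 0 + 146.104ms (3/8)
2. 146.104ms @ 3/8 + 146.104ms (3/8)
3. 292.208ms @ 3/4 + 292.208ms (3/4)
4. 584.416ms @ 3/2 + 194.805ms (1/2)
5. 779.221ms @ 2 + 222.635ms (4/7)
6. 1001.855ms @ 18/7 + 111.317ms (2/7)
7. 1113.173ms @ 20/7 + 111.317ms (2/7)
8. 1224.49ms @ 22/7 + 111.317ms (2/7)
9. 1335.807ms @ 24/7 + 111.317ms (2/7)
10. 1447.124ms @ 26/7 + 111.317ms (2/7)
11. 1558.442ms @ 4 + 111.317ms (2/7)
12. 1669.759ms @ 30/7 + 111.317ms (2/7)
13. 1781.076ms @ 32/7 + 111.317ms (2/7)
14. 1892.393ms @ 34/7 + 111.317ms (2/7)
15. 2003.711ms @ 36/7 + 111.317ms (2/7)
16. 2115.028ms @ 38/7 + 111.317ms (2/7)
17. 2226.345ms @ 40/7 + 111.317ms (2/7)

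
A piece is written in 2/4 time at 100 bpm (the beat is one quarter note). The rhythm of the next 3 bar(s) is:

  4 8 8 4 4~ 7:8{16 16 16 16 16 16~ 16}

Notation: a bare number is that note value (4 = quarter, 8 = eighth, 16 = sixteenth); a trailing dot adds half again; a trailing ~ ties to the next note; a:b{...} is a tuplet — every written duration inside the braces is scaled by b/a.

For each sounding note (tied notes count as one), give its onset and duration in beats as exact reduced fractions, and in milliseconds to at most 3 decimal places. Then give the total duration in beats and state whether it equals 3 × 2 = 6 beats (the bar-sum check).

1) 0.0ms=0b +600.0ms=1b
2) 600.0ms=1b +300.0ms=1/2b
3) 900.0ms=3/2b +300.0ms=1/2b
4) 1200.0ms=2b +600.0ms=1b
5) 1800.0ms=3b +771.429ms=9/7b
6) 2571.429ms=30/7b +171.429ms=2/7b
7) 2742.857ms=32/7b +171.429ms=2/7b
8) 2914.286ms=34/7b +171.429ms=2/7b
9) 3085.714ms=36/7b +171.429ms=2/7b
10) 3257.143ms=38/7b +342.857ms=4/7b
Σ=6b of 6 (100bpm 2/4) — PASS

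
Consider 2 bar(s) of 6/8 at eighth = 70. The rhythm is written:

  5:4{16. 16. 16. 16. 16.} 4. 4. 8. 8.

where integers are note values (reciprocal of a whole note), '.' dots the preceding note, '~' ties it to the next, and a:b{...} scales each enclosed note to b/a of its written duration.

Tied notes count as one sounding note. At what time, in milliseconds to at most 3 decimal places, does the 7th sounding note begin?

note 7 onset = 6b = 5142.857ms

1. 0.0ms @ 0 + 514.286ms (3/5)
2. 514.286ms @ 3/5 + 514.286ms (3/5)
3. 1028.571ms @ 6/5 + 514.286ms (3/5)
4. 1542.857ms @ 9/5 + 514.286ms (3/5)
5. 2057.143ms @ 12/5 + 514.286ms (3/5)
6. 2571.429ms @ 3 + 2571.429ms (3)
7. 5142.857ms @ 6 + 2571.429ms (3)
8. 7714.286ms @ 9 + 1285.714ms (3/2)
9. 9000.0ms @ 21/2 + 1285.714ms (3/2)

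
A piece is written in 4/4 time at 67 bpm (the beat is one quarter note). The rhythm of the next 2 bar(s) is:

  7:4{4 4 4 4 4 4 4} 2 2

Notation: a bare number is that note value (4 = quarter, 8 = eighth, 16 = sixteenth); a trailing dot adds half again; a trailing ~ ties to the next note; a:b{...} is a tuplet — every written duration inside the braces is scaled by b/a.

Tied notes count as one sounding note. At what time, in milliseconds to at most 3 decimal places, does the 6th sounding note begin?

note 6 onset = 20/7b = 2558.635ms

1. 0.0ms @ 0 + 511.727ms (4/7)
2. 511.727ms @ 4/7 + 511.727ms (4/7)
3. 1023.454ms @ 8/7 + 511.727ms (4/7)
4. 1535.181ms @ 12/7 + 511.727ms (4/7)
5. 2046.908ms @ 16/7 + 511.727ms (4/7)
6. 2558.635ms @ 20/7 + 511.727ms (4/7)
7. 3070.362ms @ 24/7 + 511.727ms (4/7)
8. 3582.09ms @ 4 + 1791.045ms (2)
9. 5373.134ms @ 6 + 1791.045ms (2)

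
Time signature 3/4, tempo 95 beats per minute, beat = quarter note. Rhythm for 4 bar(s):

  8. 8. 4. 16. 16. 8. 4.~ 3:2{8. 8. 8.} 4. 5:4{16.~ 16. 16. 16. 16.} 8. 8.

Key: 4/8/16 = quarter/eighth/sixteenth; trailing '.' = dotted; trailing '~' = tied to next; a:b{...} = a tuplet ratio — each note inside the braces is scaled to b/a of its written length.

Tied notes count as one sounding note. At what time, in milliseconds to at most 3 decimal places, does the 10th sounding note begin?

1. 0.0ms @ 0 + 473.684ms (3/4)
2. 473.684ms @ 3/4 + 473.684ms (3/4)
3. 947.368ms @ 3/2 + 947.368ms (3/2)
4. 1894.737ms @ 3 + 236.842ms (3/8)
5. 2131.579ms @ 27/8 + 236.842ms (3/8)
6. 2368.421ms @ 15/4 + 473.684ms (3/4)
7. 2842.105ms @ 9/2 + 1263.158ms (2)
8. 4105.263ms @ 13/2 + 315.789ms (1/2)
9. 4421.053ms @ 7 + 315.789ms (1/2)
10. 4736.842ms @ 15/2 + 947.368ms (3/2)
11. 5684.211ms @ 9 + 378.947ms (3/5)
12. 6063.158ms @ 48/5 + 189.474ms (3/10)
13. 6252.632ms @ 99/10 + 189.474ms (3/10)
14. 6442.105ms @ 51/5 + 189.474ms (3/10)
15. 6631.579ms @ 21/2 + 473.684ms (3/4)
16. 7105.263ms @ 45/4 + 473.684ms (3/4)

note 10 onset = 15/2b = 4736.842ms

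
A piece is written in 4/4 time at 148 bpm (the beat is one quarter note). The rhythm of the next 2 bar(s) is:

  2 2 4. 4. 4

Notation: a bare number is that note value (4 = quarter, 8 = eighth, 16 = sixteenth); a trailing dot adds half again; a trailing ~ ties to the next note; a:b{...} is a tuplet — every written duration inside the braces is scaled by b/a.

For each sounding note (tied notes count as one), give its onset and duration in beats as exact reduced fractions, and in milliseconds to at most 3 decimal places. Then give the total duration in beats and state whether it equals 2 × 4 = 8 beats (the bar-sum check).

1) 0.0ms=0b +810.811ms=2b
2) 810.811ms=2b +810.811ms=2b
3) 1621.622ms=4b +608.108ms=3/2b
4) 2229.73ms=11/2b +608.108ms=3/2b
5) 2837.838ms=7b +405.405ms=1b
Σ=8b of 8 (148bpm 4/4) — PASS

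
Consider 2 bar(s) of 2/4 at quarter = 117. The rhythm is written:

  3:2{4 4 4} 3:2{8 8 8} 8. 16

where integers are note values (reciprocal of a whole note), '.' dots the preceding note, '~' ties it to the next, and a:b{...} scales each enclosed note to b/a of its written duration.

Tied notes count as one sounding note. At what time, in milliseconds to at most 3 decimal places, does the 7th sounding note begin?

note 7 onset = 3b = 1538.462ms

1. 0.0ms @ 0 + 341.88ms (2/3)
2. 341.88ms @ 2/3 + 341.88ms (2/3)
3. 683.761ms @ 4/3 + 341.88ms (2/3)
4. 1025.641ms @ 2 + 170.94ms (1/3)
5. 1196.581ms @ 7/3 + 170.94ms (1/3)
6. 1367.521ms @ 8/3 + 170.94ms (1/3)
7. 1538.462ms @ 3 + 384.615ms (3/4)
8. 1923.077ms @ 15/4 + 128.205ms (1/4)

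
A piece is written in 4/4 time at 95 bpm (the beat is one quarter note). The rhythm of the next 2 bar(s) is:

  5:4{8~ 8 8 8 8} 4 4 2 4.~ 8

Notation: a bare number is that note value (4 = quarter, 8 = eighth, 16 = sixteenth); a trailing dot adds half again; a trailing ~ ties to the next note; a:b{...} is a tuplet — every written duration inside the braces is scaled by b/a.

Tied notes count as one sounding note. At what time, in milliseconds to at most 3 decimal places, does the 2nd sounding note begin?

note 2 onset = 4/5b = 505.263ms

1. 0.0ms @ 0 + 505.263ms (4/5)
2. 505.263ms @ 4/5 + 252.632ms (2/5)
3. 757.895ms @ 6/5 + 252.632ms (2/5)
4. 1010.526ms @ 8/5 + 252.632ms (2/5)
5. 1263.158ms @ 2 + 631.579ms (1)
6. 1894.737ms @ 3 + 631.579ms (1)
7. 2526.316ms @ 4 + 1263.158ms (2)
8. 3789.474ms @ 6 + 1263.158ms (2)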